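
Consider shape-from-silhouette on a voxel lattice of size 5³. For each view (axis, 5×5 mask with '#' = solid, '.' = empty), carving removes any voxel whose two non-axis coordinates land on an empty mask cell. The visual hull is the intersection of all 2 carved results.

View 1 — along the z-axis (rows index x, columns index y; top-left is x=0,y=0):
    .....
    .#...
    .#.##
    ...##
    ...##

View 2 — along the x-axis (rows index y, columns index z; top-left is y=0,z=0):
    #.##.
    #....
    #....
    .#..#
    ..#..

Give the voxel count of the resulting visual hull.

11 voxels

initial block: 5^3 = 125
after view 1 [z-axis, 8 of 25 cells solid] → remaining = 40
after view 2 [x-axis, 8 of 25 cells solid] → remaining = 11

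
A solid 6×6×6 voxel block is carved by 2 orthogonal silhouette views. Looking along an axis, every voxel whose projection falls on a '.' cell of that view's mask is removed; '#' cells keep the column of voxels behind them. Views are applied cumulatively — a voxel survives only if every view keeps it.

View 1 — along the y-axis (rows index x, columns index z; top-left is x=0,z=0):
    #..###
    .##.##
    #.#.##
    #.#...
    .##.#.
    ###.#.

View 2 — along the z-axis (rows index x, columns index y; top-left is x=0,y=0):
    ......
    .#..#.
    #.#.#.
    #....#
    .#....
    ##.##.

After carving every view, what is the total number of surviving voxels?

full grid |V| = 216
  1. axis=1 (XZ plane), |mask|=21  ⇒  voxels=126
  2. axis=2 (XY plane), |mask|=12  ⇒  voxels=43

43 voxels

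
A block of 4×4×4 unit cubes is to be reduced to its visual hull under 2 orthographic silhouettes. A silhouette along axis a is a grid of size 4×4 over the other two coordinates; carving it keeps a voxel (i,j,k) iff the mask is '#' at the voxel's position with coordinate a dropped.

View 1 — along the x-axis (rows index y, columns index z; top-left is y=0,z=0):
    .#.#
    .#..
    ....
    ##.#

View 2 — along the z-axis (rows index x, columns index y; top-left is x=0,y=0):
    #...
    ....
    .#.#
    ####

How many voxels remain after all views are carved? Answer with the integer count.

|visual hull| = 12

initial block: 4^3 = 64
after view 1 [x-axis, 6 of 16 cells solid] → remaining = 24
after view 2 [z-axis, 7 of 16 cells solid] → remaining = 12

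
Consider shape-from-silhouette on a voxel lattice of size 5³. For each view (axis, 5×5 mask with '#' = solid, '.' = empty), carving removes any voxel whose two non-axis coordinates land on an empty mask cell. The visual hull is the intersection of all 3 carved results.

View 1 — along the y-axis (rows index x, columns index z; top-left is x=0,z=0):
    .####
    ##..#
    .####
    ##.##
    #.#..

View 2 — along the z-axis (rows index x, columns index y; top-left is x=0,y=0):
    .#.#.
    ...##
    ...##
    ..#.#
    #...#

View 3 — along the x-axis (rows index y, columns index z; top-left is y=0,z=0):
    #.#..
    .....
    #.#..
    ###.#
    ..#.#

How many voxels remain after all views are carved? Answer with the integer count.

start: 5×5×5 = 125 voxels
[1] y-view keeps 17 columns → grid now 85
[2] z-view keeps 10 columns → grid now 34
[3] x-view keeps 10 columns → grid now 17

remaining voxels: 17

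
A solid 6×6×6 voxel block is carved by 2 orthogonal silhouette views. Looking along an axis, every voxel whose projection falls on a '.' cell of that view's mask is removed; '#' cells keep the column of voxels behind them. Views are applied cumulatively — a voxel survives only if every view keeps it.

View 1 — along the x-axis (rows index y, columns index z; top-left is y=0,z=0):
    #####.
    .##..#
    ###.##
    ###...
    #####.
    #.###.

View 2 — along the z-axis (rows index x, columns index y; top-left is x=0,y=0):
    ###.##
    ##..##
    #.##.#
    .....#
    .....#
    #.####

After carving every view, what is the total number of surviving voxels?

86 voxels

before carving: 216 voxels (6×6×6)
  1. axis=0 (YZ plane), |mask|=25  ⇒  voxels=150
  2. axis=2 (XY plane), |mask|=20  ⇒  voxels=86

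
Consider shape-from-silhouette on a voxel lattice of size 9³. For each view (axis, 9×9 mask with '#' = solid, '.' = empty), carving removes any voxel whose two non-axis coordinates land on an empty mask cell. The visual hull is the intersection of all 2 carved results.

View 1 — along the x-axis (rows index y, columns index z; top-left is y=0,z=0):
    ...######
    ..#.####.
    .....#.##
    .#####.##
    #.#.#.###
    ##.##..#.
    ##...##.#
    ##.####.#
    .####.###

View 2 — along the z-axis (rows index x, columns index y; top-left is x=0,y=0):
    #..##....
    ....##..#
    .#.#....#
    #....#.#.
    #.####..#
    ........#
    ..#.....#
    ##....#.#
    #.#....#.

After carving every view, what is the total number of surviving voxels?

voxel count = 164

full grid |V| = 729
  1. axis=0 (YZ plane), |mask|=51  ⇒  voxels=459
  2. axis=2 (XY plane), |mask|=28  ⇒  voxels=164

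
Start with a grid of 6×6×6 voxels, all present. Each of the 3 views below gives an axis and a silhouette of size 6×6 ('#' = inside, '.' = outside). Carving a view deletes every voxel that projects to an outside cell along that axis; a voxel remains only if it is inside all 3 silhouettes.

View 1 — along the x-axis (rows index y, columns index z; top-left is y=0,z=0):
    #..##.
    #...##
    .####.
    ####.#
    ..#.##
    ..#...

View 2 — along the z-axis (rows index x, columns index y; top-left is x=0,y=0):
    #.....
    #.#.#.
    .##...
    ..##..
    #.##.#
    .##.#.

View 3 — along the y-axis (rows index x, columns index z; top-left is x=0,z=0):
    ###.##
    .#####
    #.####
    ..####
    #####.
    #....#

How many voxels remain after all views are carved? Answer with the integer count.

|visual hull| = 38

full grid |V| = 216
after view 1 [x-axis, 19 of 36 cells solid] → remaining = 114
after view 2 [z-axis, 15 of 36 cells solid] → remaining = 52
after view 3 [y-axis, 26 of 36 cells solid] → remaining = 38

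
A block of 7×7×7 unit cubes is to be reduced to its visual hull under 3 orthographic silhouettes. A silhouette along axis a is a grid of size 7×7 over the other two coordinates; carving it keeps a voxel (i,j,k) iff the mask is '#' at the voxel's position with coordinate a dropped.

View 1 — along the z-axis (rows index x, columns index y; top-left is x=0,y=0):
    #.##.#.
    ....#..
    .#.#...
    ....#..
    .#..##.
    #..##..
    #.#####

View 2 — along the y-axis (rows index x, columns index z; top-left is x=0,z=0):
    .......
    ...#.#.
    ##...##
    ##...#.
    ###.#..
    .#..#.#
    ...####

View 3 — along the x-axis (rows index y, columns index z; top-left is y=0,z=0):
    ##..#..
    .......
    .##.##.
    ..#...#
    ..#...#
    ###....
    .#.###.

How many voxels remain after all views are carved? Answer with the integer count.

voxel count = 17

start: 7×7×7 = 343 voxels
[1] z-view keeps 20 columns → grid now 140
[2] y-view keeps 20 columns → grid now 58
[3] x-view keeps 18 columns → grid now 17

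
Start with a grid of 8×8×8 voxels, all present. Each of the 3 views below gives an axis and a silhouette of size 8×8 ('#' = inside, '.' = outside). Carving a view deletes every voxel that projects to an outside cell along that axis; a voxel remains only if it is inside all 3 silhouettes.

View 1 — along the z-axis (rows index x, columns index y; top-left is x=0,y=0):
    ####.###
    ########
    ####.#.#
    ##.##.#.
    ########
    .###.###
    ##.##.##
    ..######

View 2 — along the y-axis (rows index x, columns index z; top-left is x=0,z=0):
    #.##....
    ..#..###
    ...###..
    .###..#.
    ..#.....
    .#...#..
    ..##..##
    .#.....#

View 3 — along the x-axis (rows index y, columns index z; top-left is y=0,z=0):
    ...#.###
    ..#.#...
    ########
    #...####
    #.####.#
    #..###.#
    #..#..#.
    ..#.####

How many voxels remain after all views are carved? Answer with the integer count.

82 voxels

full grid |V| = 512
V1 z: intersect with XY mask (52 set) -- 416 left
V2 y: intersect with XZ mask (23 set) -- 147 left
V3 x: intersect with YZ mask (38 set) -- 82 left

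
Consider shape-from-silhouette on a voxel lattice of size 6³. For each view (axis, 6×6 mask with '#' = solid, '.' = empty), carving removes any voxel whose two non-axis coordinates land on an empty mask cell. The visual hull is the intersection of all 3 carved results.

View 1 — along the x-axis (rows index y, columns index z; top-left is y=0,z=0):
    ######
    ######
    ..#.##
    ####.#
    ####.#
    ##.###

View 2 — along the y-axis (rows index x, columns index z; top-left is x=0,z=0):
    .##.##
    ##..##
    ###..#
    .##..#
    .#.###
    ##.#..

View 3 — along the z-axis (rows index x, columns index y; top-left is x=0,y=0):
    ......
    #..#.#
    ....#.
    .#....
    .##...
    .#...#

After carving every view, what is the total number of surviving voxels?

|visual hull| = 30

start: 6×6×6 = 216 voxels
carve view 1 (along x, YZ-mask fill 30/36): 180 voxels remain
carve view 2 (along y, XZ-mask fill 22/36): 112 voxels remain
carve view 3 (along z, XY-mask fill 9/36): 30 voxels remain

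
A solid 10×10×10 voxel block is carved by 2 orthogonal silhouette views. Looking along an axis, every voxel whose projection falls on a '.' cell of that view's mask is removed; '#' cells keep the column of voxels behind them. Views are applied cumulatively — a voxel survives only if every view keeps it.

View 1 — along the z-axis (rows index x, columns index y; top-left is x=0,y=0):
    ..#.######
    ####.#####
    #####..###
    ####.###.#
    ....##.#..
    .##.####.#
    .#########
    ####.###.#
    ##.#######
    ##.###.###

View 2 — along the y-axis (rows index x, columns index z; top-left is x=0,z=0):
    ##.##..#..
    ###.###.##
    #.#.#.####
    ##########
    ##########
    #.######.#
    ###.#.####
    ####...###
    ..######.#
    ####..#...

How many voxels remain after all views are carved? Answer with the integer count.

start: 10×10×10 = 1000 voxels
after view 1 [z-axis, 76 of 100 cells solid] → remaining = 760
after view 2 [y-axis, 75 of 100 cells solid] → remaining = 560

|visual hull| = 560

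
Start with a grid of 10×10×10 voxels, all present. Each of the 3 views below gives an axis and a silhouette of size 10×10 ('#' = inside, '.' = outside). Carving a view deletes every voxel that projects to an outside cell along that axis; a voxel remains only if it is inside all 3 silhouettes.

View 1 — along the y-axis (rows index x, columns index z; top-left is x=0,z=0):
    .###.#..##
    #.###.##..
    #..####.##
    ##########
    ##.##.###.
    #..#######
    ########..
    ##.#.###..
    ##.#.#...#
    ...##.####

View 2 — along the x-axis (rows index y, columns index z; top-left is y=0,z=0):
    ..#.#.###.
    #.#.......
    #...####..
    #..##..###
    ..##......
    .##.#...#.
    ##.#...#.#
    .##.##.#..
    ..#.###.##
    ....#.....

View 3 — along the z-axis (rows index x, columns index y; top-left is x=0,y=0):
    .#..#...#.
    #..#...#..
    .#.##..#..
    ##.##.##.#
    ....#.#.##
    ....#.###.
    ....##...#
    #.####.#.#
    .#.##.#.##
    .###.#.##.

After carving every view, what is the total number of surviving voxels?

|visual hull| = 122

initial block: 10^3 = 1000
after view 1 [y-axis, 69 of 100 cells solid] → remaining = 690
after view 2 [x-axis, 41 of 100 cells solid] → remaining = 275
after view 3 [z-axis, 47 of 100 cells solid] → remaining = 122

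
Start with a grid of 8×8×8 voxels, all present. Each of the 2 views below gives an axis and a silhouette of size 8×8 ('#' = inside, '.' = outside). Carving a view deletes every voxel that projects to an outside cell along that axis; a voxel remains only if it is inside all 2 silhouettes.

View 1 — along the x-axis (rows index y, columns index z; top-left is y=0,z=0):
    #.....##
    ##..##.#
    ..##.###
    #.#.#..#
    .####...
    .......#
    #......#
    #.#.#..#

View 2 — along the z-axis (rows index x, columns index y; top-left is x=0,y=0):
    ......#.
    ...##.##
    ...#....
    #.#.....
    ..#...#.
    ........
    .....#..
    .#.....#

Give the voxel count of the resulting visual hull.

45 voxels

start: 8×8×8 = 512 voxels
carve view 1 (along x, YZ-mask fill 28/64): 224 voxels remain
carve view 2 (along z, XY-mask fill 13/64): 45 voxels remain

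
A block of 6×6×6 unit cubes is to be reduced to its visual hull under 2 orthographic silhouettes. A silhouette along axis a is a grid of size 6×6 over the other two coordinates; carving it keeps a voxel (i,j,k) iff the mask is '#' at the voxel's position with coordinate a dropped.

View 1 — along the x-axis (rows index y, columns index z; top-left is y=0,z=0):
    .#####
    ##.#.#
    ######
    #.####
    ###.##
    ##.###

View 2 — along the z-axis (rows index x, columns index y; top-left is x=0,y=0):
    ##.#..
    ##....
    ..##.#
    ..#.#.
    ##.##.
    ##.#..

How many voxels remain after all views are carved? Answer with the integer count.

voxel count = 83

initial block: 6^3 = 216
V1 x: intersect with YZ mask (30 set) -- 180 left
V2 z: intersect with XY mask (17 set) -- 83 left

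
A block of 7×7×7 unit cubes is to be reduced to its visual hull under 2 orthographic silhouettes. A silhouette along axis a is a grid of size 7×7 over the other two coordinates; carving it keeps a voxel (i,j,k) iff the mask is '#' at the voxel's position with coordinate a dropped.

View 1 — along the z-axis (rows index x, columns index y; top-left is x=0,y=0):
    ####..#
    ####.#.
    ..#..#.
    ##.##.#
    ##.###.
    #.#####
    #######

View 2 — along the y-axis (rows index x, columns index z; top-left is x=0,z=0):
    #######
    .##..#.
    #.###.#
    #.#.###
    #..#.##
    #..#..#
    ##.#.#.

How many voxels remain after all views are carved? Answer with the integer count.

|visual hull| = 151

before carving: 343 voxels (7×7×7)
[1] z-view keeps 35 columns → grid now 245
[2] y-view keeps 31 columns → grid now 151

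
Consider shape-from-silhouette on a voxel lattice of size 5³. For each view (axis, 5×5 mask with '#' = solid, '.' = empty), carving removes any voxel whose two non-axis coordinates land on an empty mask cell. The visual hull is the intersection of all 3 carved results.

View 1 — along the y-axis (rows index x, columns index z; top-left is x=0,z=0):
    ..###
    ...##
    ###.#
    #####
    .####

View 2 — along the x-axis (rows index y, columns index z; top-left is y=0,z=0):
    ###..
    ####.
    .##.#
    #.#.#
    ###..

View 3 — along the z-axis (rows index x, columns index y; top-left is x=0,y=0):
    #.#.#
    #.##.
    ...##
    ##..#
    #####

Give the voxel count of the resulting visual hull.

before carving: 125 voxels (5×5×5)
after view 1 [y-axis, 18 of 25 cells solid] → remaining = 90
after view 2 [x-axis, 16 of 25 cells solid] → remaining = 54
after view 3 [z-axis, 16 of 25 cells solid] → remaining = 34

voxel count = 34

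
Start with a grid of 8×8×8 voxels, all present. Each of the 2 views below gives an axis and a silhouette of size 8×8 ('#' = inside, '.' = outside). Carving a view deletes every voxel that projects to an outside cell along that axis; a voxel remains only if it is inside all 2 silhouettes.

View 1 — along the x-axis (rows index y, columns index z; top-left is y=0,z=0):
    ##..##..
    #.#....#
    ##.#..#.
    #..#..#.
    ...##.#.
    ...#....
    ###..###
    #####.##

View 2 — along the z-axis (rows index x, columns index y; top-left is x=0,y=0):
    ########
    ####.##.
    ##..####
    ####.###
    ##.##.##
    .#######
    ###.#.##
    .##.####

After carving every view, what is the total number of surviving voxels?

before carving: 512 voxels (8×8×8)
step 1: project along x, AND mask (31/64) → |grid| = 248
step 2: project along z, AND mask (52/64) → |grid| = 208

|visual hull| = 208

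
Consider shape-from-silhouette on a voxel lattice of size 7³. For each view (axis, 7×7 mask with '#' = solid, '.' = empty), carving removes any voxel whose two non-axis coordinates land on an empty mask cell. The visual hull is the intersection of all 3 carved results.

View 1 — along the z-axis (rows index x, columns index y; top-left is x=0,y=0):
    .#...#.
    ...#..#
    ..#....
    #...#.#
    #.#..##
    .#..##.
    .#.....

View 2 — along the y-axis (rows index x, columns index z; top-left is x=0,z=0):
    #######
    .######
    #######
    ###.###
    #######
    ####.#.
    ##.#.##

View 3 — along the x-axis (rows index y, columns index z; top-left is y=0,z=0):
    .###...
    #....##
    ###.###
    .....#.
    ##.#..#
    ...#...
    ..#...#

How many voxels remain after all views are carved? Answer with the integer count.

start: 7×7×7 = 343 voxels
[1] z-view keeps 16 columns → grid now 112
[2] y-view keeps 43 columns → grid now 99
[3] x-view keeps 20 columns → grid now 41

voxel count = 41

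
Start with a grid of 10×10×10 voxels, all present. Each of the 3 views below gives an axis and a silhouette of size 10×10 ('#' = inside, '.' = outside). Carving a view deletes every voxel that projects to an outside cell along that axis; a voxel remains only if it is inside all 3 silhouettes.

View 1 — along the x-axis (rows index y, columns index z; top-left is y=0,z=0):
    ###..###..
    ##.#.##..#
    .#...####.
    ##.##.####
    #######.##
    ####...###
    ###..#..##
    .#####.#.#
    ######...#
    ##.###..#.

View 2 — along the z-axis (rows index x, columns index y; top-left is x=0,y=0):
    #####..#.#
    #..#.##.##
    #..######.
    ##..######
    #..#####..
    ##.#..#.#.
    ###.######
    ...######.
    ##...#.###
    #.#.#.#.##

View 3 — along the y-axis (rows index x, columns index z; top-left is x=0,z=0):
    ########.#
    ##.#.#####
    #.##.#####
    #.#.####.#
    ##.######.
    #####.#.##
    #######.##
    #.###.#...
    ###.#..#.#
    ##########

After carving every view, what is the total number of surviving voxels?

remaining voxels: 351

before carving: 1000 voxels (10×10×10)
step 1: project along x, AND mask (67/100) → |grid| = 670
step 2: project along z, AND mask (66/100) → |grid| = 448
step 3: project along y, AND mask (78/100) → |grid| = 351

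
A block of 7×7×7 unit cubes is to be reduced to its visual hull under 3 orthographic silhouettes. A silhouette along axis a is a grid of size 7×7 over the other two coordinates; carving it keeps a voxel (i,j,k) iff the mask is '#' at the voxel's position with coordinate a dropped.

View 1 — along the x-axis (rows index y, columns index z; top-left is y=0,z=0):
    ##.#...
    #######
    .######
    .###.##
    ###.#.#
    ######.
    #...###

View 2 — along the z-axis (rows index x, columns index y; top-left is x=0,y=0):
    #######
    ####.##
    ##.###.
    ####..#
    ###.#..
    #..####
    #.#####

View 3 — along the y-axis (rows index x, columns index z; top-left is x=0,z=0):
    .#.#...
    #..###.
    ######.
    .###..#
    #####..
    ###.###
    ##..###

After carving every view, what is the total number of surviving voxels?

voxel count = 124

full grid |V| = 343
after view 1 [x-axis, 36 of 49 cells solid] → remaining = 252
after view 2 [z-axis, 38 of 49 cells solid] → remaining = 191
after view 3 [y-axis, 32 of 49 cells solid] → remaining = 124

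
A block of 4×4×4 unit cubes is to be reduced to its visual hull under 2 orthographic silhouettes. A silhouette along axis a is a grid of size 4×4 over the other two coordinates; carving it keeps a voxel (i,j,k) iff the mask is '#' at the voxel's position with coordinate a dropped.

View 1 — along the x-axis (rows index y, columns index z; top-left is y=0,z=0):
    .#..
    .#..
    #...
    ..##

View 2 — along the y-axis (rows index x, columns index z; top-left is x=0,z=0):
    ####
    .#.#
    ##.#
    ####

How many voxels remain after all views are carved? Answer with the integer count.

17 voxels

before carving: 64 voxels (4×4×4)
carve view 1 (along x, YZ-mask fill 5/16): 20 voxels remain
carve view 2 (along y, XZ-mask fill 13/16): 17 voxels remain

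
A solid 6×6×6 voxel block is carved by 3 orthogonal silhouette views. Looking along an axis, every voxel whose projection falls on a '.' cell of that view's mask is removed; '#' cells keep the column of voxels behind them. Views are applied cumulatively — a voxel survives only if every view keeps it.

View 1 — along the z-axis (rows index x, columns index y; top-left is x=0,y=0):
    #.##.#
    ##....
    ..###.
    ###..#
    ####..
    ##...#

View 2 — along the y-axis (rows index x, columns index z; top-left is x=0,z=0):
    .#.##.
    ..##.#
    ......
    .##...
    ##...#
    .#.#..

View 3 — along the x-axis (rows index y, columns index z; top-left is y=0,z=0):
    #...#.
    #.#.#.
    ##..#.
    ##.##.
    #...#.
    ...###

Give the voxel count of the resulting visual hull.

|visual hull| = 18

initial block: 6^3 = 216
after view 1 [z-axis, 20 of 36 cells solid] → remaining = 120
after view 2 [y-axis, 13 of 36 cells solid] → remaining = 44
after view 3 [x-axis, 17 of 36 cells solid] → remaining = 18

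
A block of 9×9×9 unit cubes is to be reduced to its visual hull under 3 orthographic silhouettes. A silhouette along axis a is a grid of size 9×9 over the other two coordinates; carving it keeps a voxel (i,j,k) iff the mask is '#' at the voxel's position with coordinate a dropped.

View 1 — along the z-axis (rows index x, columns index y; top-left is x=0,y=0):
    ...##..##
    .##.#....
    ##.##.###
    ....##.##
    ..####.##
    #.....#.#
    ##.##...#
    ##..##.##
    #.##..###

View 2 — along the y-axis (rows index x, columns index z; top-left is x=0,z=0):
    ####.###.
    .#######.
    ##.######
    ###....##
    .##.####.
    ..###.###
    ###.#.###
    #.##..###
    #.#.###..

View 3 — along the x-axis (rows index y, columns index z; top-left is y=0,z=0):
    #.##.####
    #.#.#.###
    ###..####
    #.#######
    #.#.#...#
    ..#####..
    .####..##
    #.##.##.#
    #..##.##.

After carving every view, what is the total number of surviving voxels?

full grid |V| = 729
[1] z-view keeps 44 columns → grid now 396
[2] y-view keeps 57 columns → grid now 280
[3] x-view keeps 54 columns → grid now 182

|visual hull| = 182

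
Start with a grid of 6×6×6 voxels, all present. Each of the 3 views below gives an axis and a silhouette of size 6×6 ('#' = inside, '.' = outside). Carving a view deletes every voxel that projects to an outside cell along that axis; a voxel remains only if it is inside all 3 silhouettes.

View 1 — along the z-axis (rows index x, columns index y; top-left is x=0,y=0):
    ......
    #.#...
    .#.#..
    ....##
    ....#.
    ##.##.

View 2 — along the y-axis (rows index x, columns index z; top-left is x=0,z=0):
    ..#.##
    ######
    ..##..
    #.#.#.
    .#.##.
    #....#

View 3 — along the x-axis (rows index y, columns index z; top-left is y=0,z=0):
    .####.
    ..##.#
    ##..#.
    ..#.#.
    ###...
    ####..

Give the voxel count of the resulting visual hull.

initial block: 6^3 = 216
[1] z-view keeps 11 columns → grid now 66
[2] y-view keeps 19 columns → grid now 33
[3] x-view keeps 19 columns → grid now 17

|visual hull| = 17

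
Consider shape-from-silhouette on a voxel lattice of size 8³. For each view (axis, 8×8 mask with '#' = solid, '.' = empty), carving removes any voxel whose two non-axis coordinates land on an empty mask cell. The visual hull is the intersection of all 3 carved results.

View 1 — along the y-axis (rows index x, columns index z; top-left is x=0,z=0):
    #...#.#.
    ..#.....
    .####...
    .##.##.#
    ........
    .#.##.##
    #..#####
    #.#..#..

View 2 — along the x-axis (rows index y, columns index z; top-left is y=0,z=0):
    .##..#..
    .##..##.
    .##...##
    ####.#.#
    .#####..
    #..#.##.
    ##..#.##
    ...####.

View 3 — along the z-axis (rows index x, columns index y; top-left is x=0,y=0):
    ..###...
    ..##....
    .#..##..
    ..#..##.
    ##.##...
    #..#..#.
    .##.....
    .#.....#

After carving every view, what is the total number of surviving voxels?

before carving: 512 voxels (8×8×8)
[1] y-view keeps 27 columns → grid now 216
[2] x-view keeps 35 columns → grid now 116
[3] z-view keeps 22 columns → grid now 34

34 voxels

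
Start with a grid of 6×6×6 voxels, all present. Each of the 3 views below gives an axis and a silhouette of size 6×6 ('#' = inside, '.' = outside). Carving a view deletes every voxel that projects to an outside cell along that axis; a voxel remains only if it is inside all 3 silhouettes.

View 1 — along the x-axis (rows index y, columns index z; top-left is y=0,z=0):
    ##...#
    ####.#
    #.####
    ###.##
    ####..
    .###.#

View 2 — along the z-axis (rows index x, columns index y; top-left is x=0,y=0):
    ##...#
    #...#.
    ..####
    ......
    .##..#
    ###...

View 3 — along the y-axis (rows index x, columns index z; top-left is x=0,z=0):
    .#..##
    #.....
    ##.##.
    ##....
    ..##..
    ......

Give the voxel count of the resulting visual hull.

start: 6×6×6 = 216 voxels
step 1: project along x, AND mask (26/36) → |grid| = 156
step 2: project along z, AND mask (15/36) → |grid| = 64
step 3: project along y, AND mask (12/36) → |grid| = 25

remaining voxels: 25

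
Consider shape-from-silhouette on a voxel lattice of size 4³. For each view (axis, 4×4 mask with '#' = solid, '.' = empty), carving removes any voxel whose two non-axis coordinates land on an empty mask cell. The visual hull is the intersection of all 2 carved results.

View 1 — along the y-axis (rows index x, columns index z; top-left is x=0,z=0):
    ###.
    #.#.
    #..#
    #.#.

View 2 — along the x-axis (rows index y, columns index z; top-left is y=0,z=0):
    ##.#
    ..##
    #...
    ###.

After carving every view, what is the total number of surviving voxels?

before carving: 64 voxels (4×4×4)
carve view 1 (along y, XZ-mask fill 9/16): 36 voxels remain
carve view 2 (along x, YZ-mask fill 9/16): 22 voxels remain

22 voxels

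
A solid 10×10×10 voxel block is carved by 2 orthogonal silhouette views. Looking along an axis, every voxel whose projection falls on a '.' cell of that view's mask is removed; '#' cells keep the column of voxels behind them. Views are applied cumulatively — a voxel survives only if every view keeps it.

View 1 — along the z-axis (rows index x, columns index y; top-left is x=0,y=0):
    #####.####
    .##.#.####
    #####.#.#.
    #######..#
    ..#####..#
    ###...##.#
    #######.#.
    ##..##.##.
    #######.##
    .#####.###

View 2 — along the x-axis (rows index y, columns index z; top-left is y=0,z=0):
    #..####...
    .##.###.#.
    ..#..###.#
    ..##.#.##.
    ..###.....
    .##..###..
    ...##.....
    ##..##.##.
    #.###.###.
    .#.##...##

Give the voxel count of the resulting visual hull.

before carving: 1000 voxels (10×10×10)
step 1: project along z, AND mask (74/100) → |grid| = 740
step 2: project along x, AND mask (49/100) → |grid| = 356

remaining voxels: 356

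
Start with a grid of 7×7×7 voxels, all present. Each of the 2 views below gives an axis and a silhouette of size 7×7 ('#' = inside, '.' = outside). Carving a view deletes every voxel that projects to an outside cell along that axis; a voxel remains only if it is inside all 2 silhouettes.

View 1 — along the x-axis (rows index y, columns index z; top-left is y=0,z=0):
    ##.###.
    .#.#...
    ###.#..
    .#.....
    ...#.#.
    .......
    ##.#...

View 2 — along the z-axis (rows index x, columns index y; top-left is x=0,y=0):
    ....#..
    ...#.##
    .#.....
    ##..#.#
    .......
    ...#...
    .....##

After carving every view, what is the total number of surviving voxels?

24 voxels

before carving: 343 voxels (7×7×7)
V1 x: intersect with YZ mask (17 set) -- 119 left
V2 z: intersect with XY mask (12 set) -- 24 left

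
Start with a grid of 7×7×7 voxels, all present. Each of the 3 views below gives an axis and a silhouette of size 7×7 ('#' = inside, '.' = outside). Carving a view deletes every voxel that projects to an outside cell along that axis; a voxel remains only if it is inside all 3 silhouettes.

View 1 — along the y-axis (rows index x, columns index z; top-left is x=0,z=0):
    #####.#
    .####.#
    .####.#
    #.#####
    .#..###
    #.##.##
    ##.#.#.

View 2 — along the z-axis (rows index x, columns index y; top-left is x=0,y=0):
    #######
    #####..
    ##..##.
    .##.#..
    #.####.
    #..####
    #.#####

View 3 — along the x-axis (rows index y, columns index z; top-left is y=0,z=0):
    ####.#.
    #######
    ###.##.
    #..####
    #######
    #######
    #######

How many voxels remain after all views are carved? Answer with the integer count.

start: 7×7×7 = 343 voxels
  1. axis=1 (XZ plane), |mask|=35  ⇒  voxels=245
  2. axis=2 (XY plane), |mask|=35  ⇒  voxels=174
  3. axis=0 (YZ plane), |mask|=43  ⇒  voxels=150

150 voxels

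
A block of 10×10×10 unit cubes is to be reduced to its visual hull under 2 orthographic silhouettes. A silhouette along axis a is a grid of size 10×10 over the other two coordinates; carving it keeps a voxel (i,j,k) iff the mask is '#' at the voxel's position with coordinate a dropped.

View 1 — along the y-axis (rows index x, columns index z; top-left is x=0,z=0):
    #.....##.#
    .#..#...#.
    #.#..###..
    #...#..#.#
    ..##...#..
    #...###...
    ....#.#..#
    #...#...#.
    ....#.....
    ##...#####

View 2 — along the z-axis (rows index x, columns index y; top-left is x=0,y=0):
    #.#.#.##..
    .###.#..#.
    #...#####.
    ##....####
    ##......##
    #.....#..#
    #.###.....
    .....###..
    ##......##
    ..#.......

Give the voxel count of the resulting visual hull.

remaining voxels: 145

initial block: 10^3 = 1000
[1] y-view keeps 37 columns → grid now 370
[2] z-view keeps 41 columns → grid now 145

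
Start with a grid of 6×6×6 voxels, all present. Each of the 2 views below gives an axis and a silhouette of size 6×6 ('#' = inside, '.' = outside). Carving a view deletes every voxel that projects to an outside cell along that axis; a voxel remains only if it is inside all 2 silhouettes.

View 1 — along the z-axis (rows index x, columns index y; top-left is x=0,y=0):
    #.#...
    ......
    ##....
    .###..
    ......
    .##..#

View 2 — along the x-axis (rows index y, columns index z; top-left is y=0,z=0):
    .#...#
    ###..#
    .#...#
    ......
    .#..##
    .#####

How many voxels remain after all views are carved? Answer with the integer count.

voxel count = 27

full grid |V| = 216
  1. axis=2 (XY plane), |mask|=10  ⇒  voxels=60
  2. axis=0 (YZ plane), |mask|=16  ⇒  voxels=27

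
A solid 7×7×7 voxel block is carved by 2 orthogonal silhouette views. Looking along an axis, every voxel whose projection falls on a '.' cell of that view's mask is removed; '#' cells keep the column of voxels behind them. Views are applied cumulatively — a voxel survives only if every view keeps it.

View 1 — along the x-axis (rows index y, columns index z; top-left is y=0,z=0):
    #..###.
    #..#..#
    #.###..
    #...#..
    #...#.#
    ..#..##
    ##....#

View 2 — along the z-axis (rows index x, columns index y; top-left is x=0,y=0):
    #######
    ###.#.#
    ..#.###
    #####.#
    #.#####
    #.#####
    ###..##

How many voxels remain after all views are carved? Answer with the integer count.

remaining voxels: 126

start: 7×7×7 = 343 voxels
[1] x-view keeps 22 columns → grid now 154
[2] z-view keeps 39 columns → grid now 126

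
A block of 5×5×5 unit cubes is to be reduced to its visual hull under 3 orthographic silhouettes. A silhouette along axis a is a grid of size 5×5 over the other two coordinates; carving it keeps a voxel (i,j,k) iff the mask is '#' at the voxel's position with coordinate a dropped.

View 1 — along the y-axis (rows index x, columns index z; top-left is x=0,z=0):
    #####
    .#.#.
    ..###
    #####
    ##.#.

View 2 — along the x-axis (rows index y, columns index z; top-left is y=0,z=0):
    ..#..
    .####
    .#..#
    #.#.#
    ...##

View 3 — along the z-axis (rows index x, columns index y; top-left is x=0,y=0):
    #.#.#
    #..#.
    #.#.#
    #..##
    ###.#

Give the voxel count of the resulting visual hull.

start: 5×5×5 = 125 voxels
after view 1 [y-axis, 18 of 25 cells solid] → remaining = 90
after view 2 [x-axis, 12 of 25 cells solid] → remaining = 42
after view 3 [z-axis, 15 of 25 cells solid] → remaining = 19

voxel count = 19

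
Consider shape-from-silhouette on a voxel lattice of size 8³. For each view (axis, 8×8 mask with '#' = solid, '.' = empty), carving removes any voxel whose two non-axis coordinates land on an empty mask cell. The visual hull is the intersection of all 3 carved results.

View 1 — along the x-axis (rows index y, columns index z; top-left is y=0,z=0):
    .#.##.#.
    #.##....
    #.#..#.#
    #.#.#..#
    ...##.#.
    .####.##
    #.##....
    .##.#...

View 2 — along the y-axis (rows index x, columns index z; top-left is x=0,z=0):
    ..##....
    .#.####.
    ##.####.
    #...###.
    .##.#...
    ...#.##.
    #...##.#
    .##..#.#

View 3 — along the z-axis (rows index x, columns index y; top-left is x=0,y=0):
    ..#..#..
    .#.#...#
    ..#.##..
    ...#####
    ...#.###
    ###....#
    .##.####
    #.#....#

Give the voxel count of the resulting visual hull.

initial block: 8^3 = 512
V1 x: intersect with YZ mask (30 set) -- 240 left
V2 y: intersect with XZ mask (31 set) -- 111 left
V3 z: intersect with XY mask (30 set) -- 52 left

|visual hull| = 52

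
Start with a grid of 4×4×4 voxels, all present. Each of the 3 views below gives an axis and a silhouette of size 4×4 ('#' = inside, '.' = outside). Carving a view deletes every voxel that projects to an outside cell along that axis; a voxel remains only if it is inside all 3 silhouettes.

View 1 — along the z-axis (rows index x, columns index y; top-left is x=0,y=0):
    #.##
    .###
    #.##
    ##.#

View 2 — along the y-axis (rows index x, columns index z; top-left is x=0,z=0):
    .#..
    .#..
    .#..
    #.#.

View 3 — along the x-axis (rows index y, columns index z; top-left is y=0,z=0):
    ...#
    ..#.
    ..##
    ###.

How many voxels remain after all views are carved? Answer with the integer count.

full grid |V| = 64
carve view 1 (along z, XY-mask fill 12/16): 48 voxels remain
carve view 2 (along y, XZ-mask fill 5/16): 15 voxels remain
carve view 3 (along x, YZ-mask fill 7/16): 6 voxels remain

remaining voxels: 6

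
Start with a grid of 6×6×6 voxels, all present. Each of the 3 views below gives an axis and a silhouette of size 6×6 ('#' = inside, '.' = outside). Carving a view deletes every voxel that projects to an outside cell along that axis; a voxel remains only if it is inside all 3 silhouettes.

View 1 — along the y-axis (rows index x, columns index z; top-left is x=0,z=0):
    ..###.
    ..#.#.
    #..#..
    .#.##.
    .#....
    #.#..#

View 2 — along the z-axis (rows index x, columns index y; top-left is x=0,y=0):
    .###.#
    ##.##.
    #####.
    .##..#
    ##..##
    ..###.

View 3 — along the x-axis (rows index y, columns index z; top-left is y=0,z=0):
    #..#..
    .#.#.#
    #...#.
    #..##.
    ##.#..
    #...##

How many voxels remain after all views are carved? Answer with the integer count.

before carving: 216 voxels (6×6×6)
step 1: project along y, AND mask (14/36) → |grid| = 84
step 2: project along z, AND mask (23/36) → |grid| = 52
step 3: project along x, AND mask (16/36) → |grid| = 23

|visual hull| = 23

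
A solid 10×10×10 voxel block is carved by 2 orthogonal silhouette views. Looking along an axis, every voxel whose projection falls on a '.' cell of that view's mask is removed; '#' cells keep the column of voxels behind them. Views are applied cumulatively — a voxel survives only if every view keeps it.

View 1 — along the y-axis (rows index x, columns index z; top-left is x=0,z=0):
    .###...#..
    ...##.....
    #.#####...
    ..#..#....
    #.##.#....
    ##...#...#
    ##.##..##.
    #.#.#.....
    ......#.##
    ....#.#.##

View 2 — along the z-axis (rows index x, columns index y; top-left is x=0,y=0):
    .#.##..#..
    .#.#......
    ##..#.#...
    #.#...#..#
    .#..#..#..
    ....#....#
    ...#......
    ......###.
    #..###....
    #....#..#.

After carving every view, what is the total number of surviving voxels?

111 voxels

before carving: 1000 voxels (10×10×10)
  1. axis=1 (XZ plane), |mask|=38  ⇒  voxels=380
  2. axis=2 (XY plane), |mask|=30  ⇒  voxels=111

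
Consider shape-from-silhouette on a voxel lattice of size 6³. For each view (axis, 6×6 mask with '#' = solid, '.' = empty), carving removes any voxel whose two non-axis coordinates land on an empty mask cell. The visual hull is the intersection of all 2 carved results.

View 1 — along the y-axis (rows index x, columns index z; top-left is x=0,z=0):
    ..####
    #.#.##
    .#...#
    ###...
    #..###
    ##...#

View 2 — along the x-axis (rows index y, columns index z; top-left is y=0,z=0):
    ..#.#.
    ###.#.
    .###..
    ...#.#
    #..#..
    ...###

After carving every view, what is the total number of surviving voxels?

50 voxels

initial block: 6^3 = 216
step 1: project along y, AND mask (20/36) → |grid| = 120
step 2: project along x, AND mask (16/36) → |grid| = 50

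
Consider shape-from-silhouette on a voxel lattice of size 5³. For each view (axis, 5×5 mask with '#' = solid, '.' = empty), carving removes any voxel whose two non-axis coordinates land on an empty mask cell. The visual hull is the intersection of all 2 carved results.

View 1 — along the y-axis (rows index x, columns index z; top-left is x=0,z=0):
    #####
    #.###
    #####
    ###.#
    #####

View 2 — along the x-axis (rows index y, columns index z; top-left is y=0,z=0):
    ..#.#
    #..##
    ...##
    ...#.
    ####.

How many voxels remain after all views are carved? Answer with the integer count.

voxel count = 55

initial block: 5^3 = 125
  1. axis=1 (XZ plane), |mask|=23  ⇒  voxels=115
  2. axis=0 (YZ plane), |mask|=12  ⇒  voxels=55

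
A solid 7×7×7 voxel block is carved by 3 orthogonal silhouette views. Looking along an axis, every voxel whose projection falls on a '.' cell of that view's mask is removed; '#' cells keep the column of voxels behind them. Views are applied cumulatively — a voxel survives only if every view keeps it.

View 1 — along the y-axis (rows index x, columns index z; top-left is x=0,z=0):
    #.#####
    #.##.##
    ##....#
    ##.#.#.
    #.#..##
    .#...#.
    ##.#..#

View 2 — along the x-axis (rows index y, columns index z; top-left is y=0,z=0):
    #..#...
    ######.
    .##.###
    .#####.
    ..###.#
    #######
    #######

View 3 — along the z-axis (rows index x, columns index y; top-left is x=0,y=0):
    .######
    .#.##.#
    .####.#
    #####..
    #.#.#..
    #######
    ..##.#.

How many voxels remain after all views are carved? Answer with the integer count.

|visual hull| = 89

initial block: 7^3 = 343
carve view 1 (along y, XZ-mask fill 28/49): 196 voxels remain
carve view 2 (along x, YZ-mask fill 36/49): 137 voxels remain
carve view 3 (along z, XY-mask fill 33/49): 89 voxels remain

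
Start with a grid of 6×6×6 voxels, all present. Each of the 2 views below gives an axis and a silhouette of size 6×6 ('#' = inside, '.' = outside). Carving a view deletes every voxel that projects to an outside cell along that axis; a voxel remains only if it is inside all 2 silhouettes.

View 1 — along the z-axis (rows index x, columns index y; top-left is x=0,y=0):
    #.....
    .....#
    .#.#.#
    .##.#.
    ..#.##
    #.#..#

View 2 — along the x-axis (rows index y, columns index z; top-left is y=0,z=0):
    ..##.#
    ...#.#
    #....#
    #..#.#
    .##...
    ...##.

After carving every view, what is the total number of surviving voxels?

full grid |V| = 216
V1 z: intersect with XY mask (14 set) -- 84 left
V2 x: intersect with YZ mask (14 set) -- 31 left

voxel count = 31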